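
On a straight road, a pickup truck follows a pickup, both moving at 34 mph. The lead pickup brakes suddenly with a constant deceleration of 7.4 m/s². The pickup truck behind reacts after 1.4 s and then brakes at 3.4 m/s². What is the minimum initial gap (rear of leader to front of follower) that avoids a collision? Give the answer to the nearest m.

34 mph × 0.44704 = 15.1994 m/s.
Leader travels v²/(2a_L) = 231.022 / 14.800 = 15.610 m before stopping.
Follower covers v·t_r = 15.1994 × 1.4 = 21.279 m while reacting, then v²/(2a_F) = 231.022 / 6.800 = 33.974 m while braking, for a total of 21.279 + 33.974 = 55.253 m.
Since a_F ≤ a_L and the follower starts braking later, the follower is never slower than the leader, so the closest approach is when both have stopped.
Minimum gap = 55.253 − 15.610 = 39.643 m.

Minimum gap ≈ 40 m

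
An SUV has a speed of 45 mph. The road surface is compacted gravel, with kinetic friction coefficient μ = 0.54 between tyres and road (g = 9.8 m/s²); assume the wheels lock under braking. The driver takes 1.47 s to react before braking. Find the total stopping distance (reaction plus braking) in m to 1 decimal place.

Total stopping distance ≈ 67.8 m

45 mph × 0.44704 = 20.1168 m/s.
a = μg = 0.54 × 9.8 = 5.292 m/s².
Reaction distance = v·t_r = 20.1168 × 1.47 = 29.572 m.
Braking distance = v²/(2a) = 20.1168² / (2 × 5.292) = 404.686 / 10.584 = 38.236 m.
Total = 29.572 + 38.236 = 67.808 m.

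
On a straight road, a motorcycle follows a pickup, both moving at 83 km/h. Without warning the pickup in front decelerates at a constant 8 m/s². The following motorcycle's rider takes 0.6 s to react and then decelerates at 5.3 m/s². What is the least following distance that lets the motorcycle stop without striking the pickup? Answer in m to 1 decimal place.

Minimum gap ≈ 30.8 m

83 km/h ÷ 3.6 = 23.0556 m/s.
Leader travels v²/(2a_L) = 531.561 / 16.000 = 33.223 m before stopping.
Follower covers v·t_r = 23.0556 × 0.6 = 13.833 m while reacting, then v²/(2a_F) = 531.561 / 10.600 = 50.147 m while braking, for a total of 13.833 + 50.147 = 63.980 m.
Since a_F ≤ a_L and the follower starts braking later, the follower is never slower than the leader, so the closest approach is when both have stopped.
Minimum gap = 63.980 − 33.223 = 30.757 m.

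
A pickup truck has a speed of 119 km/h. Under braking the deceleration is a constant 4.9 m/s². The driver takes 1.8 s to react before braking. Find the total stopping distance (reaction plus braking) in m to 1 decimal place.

Total stopping distance ≈ 171.0 m

119 km/h ÷ 3.6 = 33.0556 m/s.
Reaction distance = v·t_r = 33.0556 × 1.8 = 59.500 m.
Braking distance = v²/(2a) = 33.0556² / (2 × 4.900) = 1092.673 / 9.800 = 111.497 m.
Total = 59.500 + 111.497 = 170.997 m.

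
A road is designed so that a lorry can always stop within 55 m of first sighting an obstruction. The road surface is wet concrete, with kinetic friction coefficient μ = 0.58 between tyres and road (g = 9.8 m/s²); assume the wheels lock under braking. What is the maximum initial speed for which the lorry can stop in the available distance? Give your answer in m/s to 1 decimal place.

Maximum speed ≈ 25.0 m/s

a = μg = 0.58 × 9.8 = 5.684 m/s².
v²/(2a) = d ⇒ v = √(2 × 5.684 × 55) = √625.24 = 25.0048 m/s.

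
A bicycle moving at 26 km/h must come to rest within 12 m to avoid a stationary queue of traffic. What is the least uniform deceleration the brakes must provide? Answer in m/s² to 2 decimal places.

26 km/h ÷ 3.6 = 7.2222 m/s.
v² = 2a·d ⇒ a = v²/(2d) = 7.2222² / (2 × 12.000) = 52.160 / 24.000 = 2.1733 m/s².

Required deceleration ≈ 2.17 m/s²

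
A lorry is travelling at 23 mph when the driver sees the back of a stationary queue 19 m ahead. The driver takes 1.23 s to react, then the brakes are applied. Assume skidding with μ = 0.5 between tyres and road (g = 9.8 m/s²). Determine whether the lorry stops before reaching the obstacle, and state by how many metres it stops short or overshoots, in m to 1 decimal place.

No — it overshoots by 4.4 m

23 mph × 0.44704 = 10.2819 m/s.
a = μg = 0.5 × 9.8 = 4.900 m/s².
Reaction distance = 10.2819 × 1.23 = 12.647 m.
Braking distance = v²/(2a) = 105.717 / 9.800 = 10.787 m.
Total stopping distance = 12.647 + 10.787 = 23.434 m, vs 19 m available — it cannot stop in time and overshoots by 23.434 − 19 = 4.434 m.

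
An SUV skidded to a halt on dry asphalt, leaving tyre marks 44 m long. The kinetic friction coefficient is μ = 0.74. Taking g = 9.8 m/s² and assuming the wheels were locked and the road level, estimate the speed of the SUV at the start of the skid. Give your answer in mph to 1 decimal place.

Initial speed ≈ 56.5 mph

Deceleration a = μg = 0.74 × 9.8 = 7.252 m/s².
v = √(2a·d) = √(2 × 7.252 × 44) = √638.176 = 25.2621 m/s.
= 25.2621 ÷ 0.44704 = 56.510 mph.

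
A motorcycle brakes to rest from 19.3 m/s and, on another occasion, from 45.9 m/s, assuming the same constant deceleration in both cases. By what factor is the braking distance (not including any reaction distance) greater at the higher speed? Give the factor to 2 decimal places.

Factor ≈ 5.66

Braking distance d = v²/(2a), so with a fixed, d ∝ v².
Factor = (45.9/19.3)² = 2.3782² = 5.6558.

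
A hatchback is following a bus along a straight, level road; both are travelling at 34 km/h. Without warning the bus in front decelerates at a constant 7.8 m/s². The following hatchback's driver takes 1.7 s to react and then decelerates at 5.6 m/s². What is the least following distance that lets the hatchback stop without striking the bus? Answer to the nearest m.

34 km/h ÷ 3.6 = 9.4444 m/s.
Leader travels v²/(2a_L) = 89.197 / 15.600 = 5.718 m before stopping.
Follower covers v·t_r = 9.4444 × 1.7 = 16.055 m while reacting, then v²/(2a_F) = 89.197 / 11.200 = 7.964 m while braking, for a total of 16.055 + 7.964 = 24.019 m.
Since a_F ≤ a_L and the follower starts braking later, the follower is never slower than the leader, so the closest approach is when both have stopped.
Minimum gap = 24.019 − 5.718 = 18.301 m.

Minimum gap ≈ 18 m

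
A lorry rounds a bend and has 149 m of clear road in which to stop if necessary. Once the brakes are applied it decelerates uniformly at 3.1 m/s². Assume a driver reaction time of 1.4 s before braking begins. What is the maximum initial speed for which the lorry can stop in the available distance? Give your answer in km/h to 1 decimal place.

Maximum speed ≈ 94.9 km/h

Stopping distance: v·t_r + v²/(2a) = 149 with t_r = 1.4 s and a = 3.100 m/s².
So v² + 8.680 v − 923.80 = 0.
Positive root: v = −a·t_r + √((a·t_r)² + 2a·d) = −4.340 + √(18.836 + 923.80) = 26.3624 m/s.
26.3624 m/s × 3.6 = 94.905 km/h.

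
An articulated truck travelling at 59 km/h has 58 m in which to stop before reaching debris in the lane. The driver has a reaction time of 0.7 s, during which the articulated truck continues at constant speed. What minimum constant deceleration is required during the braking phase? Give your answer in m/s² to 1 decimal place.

Required deceleration ≈ 2.9 m/s²

59 km/h ÷ 3.6 = 16.3889 m/s.
Distance covered during reaction = 16.3889 × 0.7 = 11.472 m.
Distance available for braking: 58 − 11.472 = 46.528 m.
v² = 2a·d ⇒ a = v²/(2d) = 16.3889² / (2 × 46.528) = 268.596 / 93.056 = 2.8864 m/s².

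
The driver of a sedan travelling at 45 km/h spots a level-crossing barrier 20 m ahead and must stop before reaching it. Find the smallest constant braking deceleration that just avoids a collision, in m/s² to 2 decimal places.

45 km/h ÷ 3.6 = 12.5000 m/s.
v² = 2a·d ⇒ a = v²/(2d) = 12.5000² / (2 × 20.000) = 156.250 / 40.000 = 3.9062 m/s².

Required deceleration ≈ 3.91 m/s²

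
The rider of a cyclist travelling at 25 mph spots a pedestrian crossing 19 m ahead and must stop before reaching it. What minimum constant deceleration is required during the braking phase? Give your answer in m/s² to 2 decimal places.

25 mph × 0.44704 = 11.1760 m/s.
v² = 2a·d ⇒ a = v²/(2d) = 11.1760² / (2 × 19.000) = 124.903 / 38.000 = 3.2869 m/s².

Required deceleration ≈ 3.29 m/s²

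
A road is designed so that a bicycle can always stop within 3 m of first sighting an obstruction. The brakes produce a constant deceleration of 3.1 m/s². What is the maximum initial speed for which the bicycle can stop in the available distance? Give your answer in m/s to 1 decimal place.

Maximum speed ≈ 4.3 m/s

v²/(2a) = d ⇒ v = √(2 × 3.100 × 3) = √18.60 = 4.3128 m/s.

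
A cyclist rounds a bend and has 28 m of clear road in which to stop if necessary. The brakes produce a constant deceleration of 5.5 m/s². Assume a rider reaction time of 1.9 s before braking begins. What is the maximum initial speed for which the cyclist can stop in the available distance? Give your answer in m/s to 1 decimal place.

Stopping distance: v·t_r + v²/(2a) = 28 with t_r = 1.9 s and a = 5.500 m/s².
So v² + 20.900 v − 308.00 = 0.
Positive root: v = −a·t_r + √((a·t_r)² + 2a·d) = −10.450 + √(109.202 + 308.00) = 9.9755 m/s.

Maximum speed ≈ 10.0 m/s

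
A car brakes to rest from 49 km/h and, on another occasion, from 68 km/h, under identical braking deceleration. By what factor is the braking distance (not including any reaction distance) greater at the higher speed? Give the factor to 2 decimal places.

Factor ≈ 1.93

Braking distance d = v²/(2a), so with a fixed, d ∝ v².
Factor = (68/49)² = 1.3878² = 1.9260.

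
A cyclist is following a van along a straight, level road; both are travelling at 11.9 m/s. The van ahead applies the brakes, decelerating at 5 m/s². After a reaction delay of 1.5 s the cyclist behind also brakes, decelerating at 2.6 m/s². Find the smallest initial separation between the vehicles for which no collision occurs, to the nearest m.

Minimum gap ≈ 31 m

Leader travels v²/(2a_L) = 141.610 / 10.000 = 14.161 m before stopping.
Follower covers v·t_r = 11.9000 × 1.5 = 17.850 m while reacting, then v²/(2a_F) = 141.610 / 5.200 = 27.233 m while braking, for a total of 17.850 + 27.233 = 45.083 m.
Since a_F ≤ a_L and the follower starts braking later, the follower is never slower than the leader, so the closest approach is when both have stopped.
Minimum gap = 45.083 − 14.161 = 30.922 m.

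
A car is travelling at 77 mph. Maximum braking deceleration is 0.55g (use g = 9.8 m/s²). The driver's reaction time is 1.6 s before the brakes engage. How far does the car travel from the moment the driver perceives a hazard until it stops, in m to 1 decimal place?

77 mph × 0.44704 = 34.4221 m/s.
a = 0.55 × 9.8 = 5.390 m/s².
Reaction distance = v·t_r = 34.4221 × 1.6 = 55.075 m.
Braking distance = v²/(2a) = 34.4221² / (2 × 5.390) = 1184.881 / 10.780 = 109.915 m.
Total = 55.075 + 109.915 = 164.990 m.

Total stopping distance ≈ 165.0 m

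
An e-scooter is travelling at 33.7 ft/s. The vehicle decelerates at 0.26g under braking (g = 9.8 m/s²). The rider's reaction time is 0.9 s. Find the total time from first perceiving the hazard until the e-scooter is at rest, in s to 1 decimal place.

Total time ≈ 4.9 s

33.7 ft/s × 0.3048 = 10.2718 m/s.
a = 0.26 × 9.8 = 2.548 m/s².
Braking time = v/a = 10.2718 / 2.548 = 4.031 s.
Total = 0.9 + 4.031 = 4.931 s.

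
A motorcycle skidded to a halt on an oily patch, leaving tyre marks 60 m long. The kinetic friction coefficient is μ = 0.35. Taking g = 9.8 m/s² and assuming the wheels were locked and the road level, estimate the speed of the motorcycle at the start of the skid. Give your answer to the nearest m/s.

Initial speed ≈ 20 m/s

Deceleration a = μg = 0.35 × 9.8 = 3.430 m/s².
v = √(2a·d) = √(2 × 3.430 × 60) = √411.600 = 20.2879 m/s.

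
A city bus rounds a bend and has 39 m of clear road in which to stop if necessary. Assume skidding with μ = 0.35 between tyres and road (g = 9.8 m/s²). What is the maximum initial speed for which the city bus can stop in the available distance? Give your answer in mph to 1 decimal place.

a = μg = 0.35 × 9.8 = 3.430 m/s².
v²/(2a) = d ⇒ v = √(2 × 3.430 × 39) = √267.54 = 16.3567 m/s.
16.3567 m/s ÷ 0.44704 = 36.589 mph.

Maximum speed ≈ 36.6 mph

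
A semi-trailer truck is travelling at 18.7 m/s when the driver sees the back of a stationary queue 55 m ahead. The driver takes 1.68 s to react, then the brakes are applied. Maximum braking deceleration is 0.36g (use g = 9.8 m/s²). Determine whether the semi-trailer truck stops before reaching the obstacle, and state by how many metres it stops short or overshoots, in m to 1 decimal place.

No — it overshoots by 26.0 m

a = 0.36 × 9.8 = 3.528 m/s².
Reaction distance = 18.7000 × 1.68 = 31.416 m.
Braking distance = v²/(2a) = 349.690 / 7.056 = 49.559 m.
Total stopping distance = 31.416 + 49.559 = 80.975 m, vs 55 m available — it cannot stop in time and overshoots by 80.975 − 55 = 25.975 m.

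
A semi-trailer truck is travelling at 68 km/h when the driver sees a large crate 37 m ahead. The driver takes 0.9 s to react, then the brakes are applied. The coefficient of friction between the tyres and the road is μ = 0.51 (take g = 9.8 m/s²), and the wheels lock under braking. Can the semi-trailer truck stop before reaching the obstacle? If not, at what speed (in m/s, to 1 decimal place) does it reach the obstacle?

68 km/h ÷ 3.6 = 18.8889 m/s.
a = μg = 0.51 × 9.8 = 4.998 m/s².
Reaction distance = 18.8889 × 0.9 = 17.000 m.
Braking distance needed to stop: v²/(2a) = 356.791 / 9.996 = 35.693 m, so total needed = 17.000 + 35.693 = 52.693 m > 37 m — it cannot stop.
Distance remaining when braking begins: 37 − 17.000 = 20.000 m.
v² = v₀² − 2a·d = 356.791 − 2 × 4.998 × 20.000 = 156.871 m²/s².
v = √156.871 = 12.525 m/s.

No — it strikes the obstacle at 12.5 m/s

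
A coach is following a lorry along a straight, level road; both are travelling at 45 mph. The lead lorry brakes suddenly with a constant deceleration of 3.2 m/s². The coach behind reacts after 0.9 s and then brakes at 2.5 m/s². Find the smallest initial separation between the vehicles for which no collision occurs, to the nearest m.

Minimum gap ≈ 36 m

45 mph × 0.44704 = 20.1168 m/s.
Leader travels v²/(2a_L) = 404.686 / 6.400 = 63.232 m before stopping.
Follower covers v·t_r = 20.1168 × 0.9 = 18.105 m while reacting, then v²/(2a_F) = 404.686 / 5.000 = 80.937 m while braking, for a total of 18.105 + 80.937 = 99.042 m.
Since a_F ≤ a_L and the follower starts braking later, the follower is never slower than the leader, so the closest approach is when both have stopped.
Minimum gap = 99.042 − 63.232 = 35.810 m.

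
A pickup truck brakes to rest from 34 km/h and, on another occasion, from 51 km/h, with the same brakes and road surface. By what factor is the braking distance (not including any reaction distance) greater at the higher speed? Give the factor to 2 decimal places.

Factor ≈ 2.25

Braking distance d = v²/(2a), so with a fixed, d ∝ v².
Factor = (51/34)² = 1.5000² = 2.2500.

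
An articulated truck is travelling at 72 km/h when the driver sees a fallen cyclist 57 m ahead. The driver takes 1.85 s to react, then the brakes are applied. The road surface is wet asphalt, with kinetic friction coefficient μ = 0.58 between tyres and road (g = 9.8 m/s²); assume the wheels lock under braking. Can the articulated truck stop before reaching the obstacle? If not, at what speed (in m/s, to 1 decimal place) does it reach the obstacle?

No — it strikes the obstacle at 13.1 m/s

72 km/h ÷ 3.6 = 20.0000 m/s.
a = μg = 0.58 × 9.8 = 5.684 m/s².
Reaction distance = 20.0000 × 1.85 = 37.000 m.
Braking distance needed to stop: v²/(2a) = 400.000 / 11.368 = 35.186 m, so total needed = 37.000 + 35.186 = 72.186 m > 57 m — it cannot stop.
Distance remaining when braking begins: 57 − 37.000 = 20.000 m.
v² = v₀² − 2a·d = 400.000 − 2 × 5.684 × 20.000 = 172.640 m²/s².
v = √172.640 = 13.139 m/s.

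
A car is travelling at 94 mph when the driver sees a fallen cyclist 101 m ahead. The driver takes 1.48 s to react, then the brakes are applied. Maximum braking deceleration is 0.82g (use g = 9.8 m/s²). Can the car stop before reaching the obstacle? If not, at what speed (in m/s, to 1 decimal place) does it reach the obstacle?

No — it strikes the obstacle at 33.8 m/s

94 mph × 0.44704 = 42.0218 m/s.
a = 0.82 × 9.8 = 8.036 m/s².
Reaction distance = 42.0218 × 1.48 = 62.192 m.
Braking distance needed to stop: v²/(2a) = 1765.832 / 16.072 = 109.870 m, so total needed = 62.192 + 109.870 = 172.062 m > 101 m — it cannot stop.
Distance remaining when braking begins: 101 − 62.192 = 38.808 m.
v² = v₀² − 2a·d = 1765.832 − 2 × 8.036 × 38.808 = 1142.110 m²/s².
v = √1142.110 = 33.795 m/s.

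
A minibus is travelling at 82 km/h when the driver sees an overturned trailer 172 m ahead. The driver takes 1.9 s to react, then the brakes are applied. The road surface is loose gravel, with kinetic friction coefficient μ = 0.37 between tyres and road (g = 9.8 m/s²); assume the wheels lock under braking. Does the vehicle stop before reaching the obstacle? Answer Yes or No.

82 km/h ÷ 3.6 = 22.7778 m/s.
a = μg = 0.37 × 9.8 = 3.626 m/s².
Reaction distance = 22.7778 × 1.9 = 43.278 m.
Braking distance = v²/(2a) = 518.828 / 7.252 = 71.543 m.
Total stopping distance = 43.278 + 71.543 = 114.821 m, vs 172 m available — it stops with 172 − 114.821 = 57.179 m to spare.

Yes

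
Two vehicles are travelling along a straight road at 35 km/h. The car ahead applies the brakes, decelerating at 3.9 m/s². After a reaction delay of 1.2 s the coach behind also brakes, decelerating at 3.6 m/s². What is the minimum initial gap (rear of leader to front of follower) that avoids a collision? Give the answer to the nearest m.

35 km/h ÷ 3.6 = 9.7222 m/s.
Leader travels v²/(2a_L) = 94.521 / 7.800 = 12.118 m before stopping.
Follower covers v·t_r = 9.7222 × 1.2 = 11.667 m while reacting, then v²/(2a_F) = 94.521 / 7.200 = 13.128 m while braking, for a total of 11.667 + 13.128 = 24.795 m.
Since a_F ≤ a_L and the follower starts braking later, the follower is never slower than the leader, so the closest approach is when both have stopped.
Minimum gap = 24.795 − 12.118 = 12.677 m.

Minimum gap ≈ 13 m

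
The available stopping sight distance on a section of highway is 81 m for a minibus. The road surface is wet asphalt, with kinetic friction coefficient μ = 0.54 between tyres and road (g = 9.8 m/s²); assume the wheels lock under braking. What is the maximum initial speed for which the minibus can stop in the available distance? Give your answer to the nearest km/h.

a = μg = 0.54 × 9.8 = 5.292 m/s².
v²/(2a) = d ⇒ v = √(2 × 5.292 × 81) = √857.30 = 29.2797 m/s.
29.2797 m/s × 3.6 = 105.407 km/h.

Maximum speed ≈ 105 km/h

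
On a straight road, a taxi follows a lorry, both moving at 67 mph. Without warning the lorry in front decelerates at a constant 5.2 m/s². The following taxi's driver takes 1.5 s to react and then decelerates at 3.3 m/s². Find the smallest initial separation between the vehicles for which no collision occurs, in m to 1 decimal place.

Minimum gap ≈ 94.6 m

67 mph × 0.44704 = 29.9517 m/s.
Leader travels v²/(2a_L) = 897.104 / 10.400 = 86.260 m before stopping.
Follower covers v·t_r = 29.9517 × 1.5 = 44.928 m while reacting, then v²/(2a_F) = 897.104 / 6.600 = 135.925 m while braking, for a total of 44.928 + 135.925 = 180.853 m.
Since a_F ≤ a_L and the follower starts braking later, the follower is never slower than the leader, so the closest approach is when both have stopped.
Minimum gap = 180.853 − 86.260 = 94.593 m.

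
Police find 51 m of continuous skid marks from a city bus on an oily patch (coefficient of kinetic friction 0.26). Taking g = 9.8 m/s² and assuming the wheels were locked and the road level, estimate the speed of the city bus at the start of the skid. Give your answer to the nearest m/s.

Initial speed ≈ 16 m/s

Deceleration a = μg = 0.26 × 9.8 = 2.548 m/s².
v = √(2a·d) = √(2 × 2.548 × 51) = √259.896 = 16.1213 m/s.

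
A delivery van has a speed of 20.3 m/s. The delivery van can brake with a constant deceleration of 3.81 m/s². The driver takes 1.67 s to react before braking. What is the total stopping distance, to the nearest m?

Reaction distance = v·t_r = 20.3000 × 1.67 = 33.901 m.
Braking distance = v²/(2a) = 20.3000² / (2 × 3.810) = 412.090 / 7.620 = 54.080 m.
Total = 33.901 + 54.080 = 87.981 m.

Total stopping distance ≈ 88 m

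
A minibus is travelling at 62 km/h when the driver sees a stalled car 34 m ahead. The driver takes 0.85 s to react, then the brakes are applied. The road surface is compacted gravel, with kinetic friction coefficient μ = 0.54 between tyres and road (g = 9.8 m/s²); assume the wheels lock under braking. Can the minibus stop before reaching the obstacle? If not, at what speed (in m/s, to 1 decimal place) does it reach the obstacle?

No — it strikes the obstacle at 9.6 m/s

62 km/h ÷ 3.6 = 17.2222 m/s.
a = μg = 0.54 × 9.8 = 5.292 m/s².
Reaction distance = 17.2222 × 0.85 = 14.639 m.
Braking distance needed to stop: v²/(2a) = 296.604 / 10.584 = 28.024 m, so total needed = 14.639 + 28.024 = 42.663 m > 34 m — it cannot stop.
Distance remaining when braking begins: 34 − 14.639 = 19.361 m.
v² = v₀² − 2a·d = 296.604 − 2 × 5.292 × 19.361 = 91.687 m²/s².
v = √91.687 = 9.575 m/s.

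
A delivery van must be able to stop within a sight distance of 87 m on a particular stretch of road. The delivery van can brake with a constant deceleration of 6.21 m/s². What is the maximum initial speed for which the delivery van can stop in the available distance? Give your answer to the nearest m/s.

Maximum speed ≈ 33 m/s

v²/(2a) = d ⇒ v = √(2 × 6.210 × 87) = √1080.54 = 32.8716 m/s.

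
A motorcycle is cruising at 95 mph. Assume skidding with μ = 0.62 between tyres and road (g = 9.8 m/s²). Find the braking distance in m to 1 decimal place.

Braking distance ≈ 148.4 m

95 mph × 0.44704 = 42.4688 m/s.
a = μg = 0.62 × 9.8 = 6.076 m/s².
Braking distance = v²/(2a) = 42.4688² / (2 × 6.076) = 1803.599 / 12.152 = 148.420 m.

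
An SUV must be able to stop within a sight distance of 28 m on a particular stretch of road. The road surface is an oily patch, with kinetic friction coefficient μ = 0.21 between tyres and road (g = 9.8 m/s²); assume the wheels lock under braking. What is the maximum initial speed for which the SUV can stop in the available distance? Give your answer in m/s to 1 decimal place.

a = μg = 0.21 × 9.8 = 2.058 m/s².
v²/(2a) = d ⇒ v = √(2 × 2.058 × 28) = √115.25 = 10.7355 m/s.

Maximum speed ≈ 10.7 m/s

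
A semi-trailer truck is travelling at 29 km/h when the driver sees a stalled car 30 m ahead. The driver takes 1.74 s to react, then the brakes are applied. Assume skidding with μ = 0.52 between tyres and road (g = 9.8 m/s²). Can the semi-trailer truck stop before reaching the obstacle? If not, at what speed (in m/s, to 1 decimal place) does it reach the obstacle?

29 km/h ÷ 3.6 = 8.0556 m/s.
a = μg = 0.52 × 9.8 = 5.096 m/s².
Reaction distance = 8.0556 × 1.74 = 14.017 m.
Braking distance = v²/(2a) = 64.893 / 10.192 = 6.367 m.
Total stopping distance = 14.017 + 6.367 = 20.384 m, vs 30 m available — it stops with 30 − 20.384 = 9.616 m to spare.

Yes — it stops about 9.6 m short of the obstacle, so it never reaches it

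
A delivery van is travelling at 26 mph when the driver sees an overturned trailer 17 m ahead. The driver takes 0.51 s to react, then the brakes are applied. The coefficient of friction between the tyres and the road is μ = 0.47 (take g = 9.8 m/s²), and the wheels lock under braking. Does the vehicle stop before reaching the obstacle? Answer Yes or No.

No

26 mph × 0.44704 = 11.6230 m/s.
a = μg = 0.47 × 9.8 = 4.606 m/s².
Reaction distance = 11.6230 × 0.51 = 5.928 m.
Braking distance = v²/(2a) = 135.094 / 9.212 = 14.665 m.
Total stopping distance = 5.928 + 14.665 = 20.593 m, vs 17 m available — it cannot stop in time and overshoots by 20.593 − 17 = 3.593 m.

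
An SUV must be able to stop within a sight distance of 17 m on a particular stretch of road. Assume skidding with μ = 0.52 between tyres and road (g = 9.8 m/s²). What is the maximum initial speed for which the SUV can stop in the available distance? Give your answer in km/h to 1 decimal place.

a = μg = 0.52 × 9.8 = 5.096 m/s².
v²/(2a) = d ⇒ v = √(2 × 5.096 × 17) = √173.26 = 13.1628 m/s.
13.1628 m/s × 3.6 = 47.386 km/h.

Maximum speed ≈ 47.4 km/h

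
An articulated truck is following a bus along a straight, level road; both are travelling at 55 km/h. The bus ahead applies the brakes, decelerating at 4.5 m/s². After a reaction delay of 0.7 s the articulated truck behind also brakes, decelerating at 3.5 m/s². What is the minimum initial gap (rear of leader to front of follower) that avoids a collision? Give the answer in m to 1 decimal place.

55 km/h ÷ 3.6 = 15.2778 m/s.
Leader travels v²/(2a_L) = 233.411 / 9.000 = 25.935 m before stopping.
Follower covers v·t_r = 15.2778 × 0.7 = 10.694 m while reacting, then v²/(2a_F) = 233.411 / 7.000 = 33.344 m while braking, for a total of 10.694 + 33.344 = 44.038 m.
Since a_F ≤ a_L and the follower starts braking later, the follower is never slower than the leader, so the closest approach is when both have stopped.
Minimum gap = 44.038 − 25.935 = 18.103 m.

Minimum gap ≈ 18.1 m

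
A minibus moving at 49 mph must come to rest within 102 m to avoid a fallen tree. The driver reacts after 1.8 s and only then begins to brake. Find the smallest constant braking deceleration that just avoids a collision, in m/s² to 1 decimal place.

Required deceleration ≈ 3.8 m/s²

49 mph × 0.44704 = 21.9050 m/s.
Distance covered during reaction = 21.9050 × 1.8 = 39.429 m.
Distance available for braking: 102 − 39.429 = 62.571 m.
v² = 2a·d ⇒ a = v²/(2d) = 21.9050² / (2 × 62.571) = 479.829 / 125.142 = 3.8343 m/s².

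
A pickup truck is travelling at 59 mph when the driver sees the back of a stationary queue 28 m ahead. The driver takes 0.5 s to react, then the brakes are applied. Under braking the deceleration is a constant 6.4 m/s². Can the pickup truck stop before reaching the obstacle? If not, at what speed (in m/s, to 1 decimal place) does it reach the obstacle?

59 mph × 0.44704 = 26.3754 m/s.
Reaction distance = 26.3754 × 0.5 = 13.188 m.
Braking distance needed to stop: v²/(2a) = 695.662 / 12.800 = 54.349 m, so total needed = 13.188 + 54.349 = 67.537 m > 28 m — it cannot stop.
Distance remaining when braking begins: 28 − 13.188 = 14.812 m.
v² = v₀² − 2a·d = 695.662 − 2 × 6.400 × 14.812 = 506.068 m²/s².
v = √506.068 = 22.496 m/s.

No — it strikes the obstacle at 22.5 m/s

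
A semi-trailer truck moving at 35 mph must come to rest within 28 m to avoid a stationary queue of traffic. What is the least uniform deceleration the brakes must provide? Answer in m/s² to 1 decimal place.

Required deceleration ≈ 4.4 m/s²

35 mph × 0.44704 = 15.6464 m/s.
v² = 2a·d ⇒ a = v²/(2d) = 15.6464² / (2 × 28.000) = 244.810 / 56.000 = 4.3716 m/s².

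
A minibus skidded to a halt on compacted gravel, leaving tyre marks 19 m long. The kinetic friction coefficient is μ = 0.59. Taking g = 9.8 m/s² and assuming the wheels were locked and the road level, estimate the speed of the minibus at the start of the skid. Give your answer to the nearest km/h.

Deceleration a = μg = 0.59 × 9.8 = 5.782 m/s².
v = √(2a·d) = √(2 × 5.782 × 19) = √219.716 = 14.8228 m/s.
= 14.8228 × 3.6 = 53.362 km/h.

Initial speed ≈ 53 km/h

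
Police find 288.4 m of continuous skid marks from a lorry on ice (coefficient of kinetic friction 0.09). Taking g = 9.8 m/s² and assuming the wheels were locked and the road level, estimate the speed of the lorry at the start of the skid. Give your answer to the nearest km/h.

Deceleration a = μg = 0.09 × 9.8 = 0.882 m/s².
v = √(2a·d) = √(2 × 0.882 × 288.4) = √508.738 = 22.5552 m/s.
= 22.5552 × 3.6 = 81.199 km/h.

Initial speed ≈ 81 km/h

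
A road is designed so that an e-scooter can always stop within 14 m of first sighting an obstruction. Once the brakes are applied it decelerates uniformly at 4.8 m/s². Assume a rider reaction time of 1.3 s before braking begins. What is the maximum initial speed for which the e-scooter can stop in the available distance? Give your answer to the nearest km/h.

Maximum speed ≈ 25 km/h

Stopping distance: v·t_r + v²/(2a) = 14 with t_r = 1.3 s and a = 4.800 m/s².
So v² + 12.480 v − 134.40 = 0.
Positive root: v = −a·t_r + √((a·t_r)² + 2a·d) = −6.240 + √(38.938 + 134.40) = 6.9258 m/s.
6.9258 m/s × 3.6 = 24.933 km/h.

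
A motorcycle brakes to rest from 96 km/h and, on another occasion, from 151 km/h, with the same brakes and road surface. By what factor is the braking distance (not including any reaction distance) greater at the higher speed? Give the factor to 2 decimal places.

Factor ≈ 2.47

Braking distance d = v²/(2a), so with a fixed, d ∝ v².
Factor = (151/96)² = 1.5729² = 2.4740.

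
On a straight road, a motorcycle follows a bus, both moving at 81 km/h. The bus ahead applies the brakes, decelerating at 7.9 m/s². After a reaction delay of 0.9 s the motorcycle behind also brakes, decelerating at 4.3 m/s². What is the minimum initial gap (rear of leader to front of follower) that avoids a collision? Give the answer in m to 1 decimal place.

81 km/h ÷ 3.6 = 22.5000 m/s.
Leader travels v²/(2a_L) = 506.250 / 15.800 = 32.041 m before stopping.
Follower covers v·t_r = 22.5000 × 0.9 = 20.250 m while reacting, then v²/(2a_F) = 506.250 / 8.600 = 58.866 m while braking, for a total of 20.250 + 58.866 = 79.116 m.
Since a_F ≤ a_L and the follower starts braking later, the follower is never slower than the leader, so the closest approach is when both have stopped.
Minimum gap = 79.116 − 32.041 = 47.075 m.

Minimum gap ≈ 47.1 m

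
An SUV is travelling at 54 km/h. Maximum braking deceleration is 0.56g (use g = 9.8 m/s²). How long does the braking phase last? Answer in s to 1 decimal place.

Braking time ≈ 2.7 s

54 km/h ÷ 3.6 = 15.0000 m/s.
a = 0.56 × 9.8 = 5.488 m/s².
Braking time = v/a = 15.0000 / 5.488 = 2.733 s.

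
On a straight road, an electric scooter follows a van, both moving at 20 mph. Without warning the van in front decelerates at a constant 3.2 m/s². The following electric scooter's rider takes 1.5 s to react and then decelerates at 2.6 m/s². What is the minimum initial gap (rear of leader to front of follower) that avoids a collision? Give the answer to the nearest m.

20 mph × 0.44704 = 8.9408 m/s.
Leader travels v²/(2a_L) = 79.938 / 6.400 = 12.490 m before stopping.
Follower covers v·t_r = 8.9408 × 1.5 = 13.411 m while reacting, then v²/(2a_F) = 79.938 / 5.200 = 15.373 m while braking, for a total of 13.411 + 15.373 = 28.784 m.
Since a_F ≤ a_L and the follower starts braking later, the follower is never slower than the leader, so the closest approach is when both have stopped.
Minimum gap = 28.784 − 12.490 = 16.294 m.

Minimum gap ≈ 16 m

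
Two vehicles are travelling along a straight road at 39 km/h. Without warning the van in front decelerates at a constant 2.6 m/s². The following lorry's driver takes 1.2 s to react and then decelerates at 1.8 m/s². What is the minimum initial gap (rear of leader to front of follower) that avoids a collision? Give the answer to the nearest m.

39 km/h ÷ 3.6 = 10.8333 m/s.
Leader travels v²/(2a_L) = 117.360 / 5.200 = 22.569 m before stopping.
Follower covers v·t_r = 10.8333 × 1.2 = 13.000 m while reacting, then v²/(2a_F) = 117.360 / 3.600 = 32.600 m while braking, for a total of 13.000 + 32.600 = 45.600 m.
Since a_F ≤ a_L and the follower starts braking later, the follower is never slower than the leader, so the closest approach is when both have stopped.
Minimum gap = 45.600 − 22.569 = 23.031 m.

Minimum gap ≈ 23 m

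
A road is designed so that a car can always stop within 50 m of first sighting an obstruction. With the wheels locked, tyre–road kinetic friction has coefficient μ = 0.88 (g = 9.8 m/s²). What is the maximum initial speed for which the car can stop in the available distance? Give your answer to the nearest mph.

Maximum speed ≈ 66 mph

a = μg = 0.88 × 9.8 = 8.624 m/s².
v²/(2a) = d ⇒ v = √(2 × 8.624 × 50) = √862.40 = 29.3666 m/s.
29.3666 m/s ÷ 0.44704 = 65.691 mph.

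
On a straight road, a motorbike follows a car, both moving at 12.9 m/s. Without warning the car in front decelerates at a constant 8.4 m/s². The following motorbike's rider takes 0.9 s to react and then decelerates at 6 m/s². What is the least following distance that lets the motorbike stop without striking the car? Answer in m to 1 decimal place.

Leader travels v²/(2a_L) = 166.410 / 16.800 = 9.905 m before stopping.
Follower covers v·t_r = 12.9000 × 0.9 = 11.610 m while reacting, then v²/(2a_F) = 166.410 / 12.000 = 13.867 m while braking, for a total of 11.610 + 13.867 = 25.477 m.
Since a_F ≤ a_L and the follower starts braking later, the follower is never slower than the leader, so the closest approach is when both have stopped.
Minimum gap = 25.477 − 9.905 = 15.572 m.

Minimum gap ≈ 15.6 m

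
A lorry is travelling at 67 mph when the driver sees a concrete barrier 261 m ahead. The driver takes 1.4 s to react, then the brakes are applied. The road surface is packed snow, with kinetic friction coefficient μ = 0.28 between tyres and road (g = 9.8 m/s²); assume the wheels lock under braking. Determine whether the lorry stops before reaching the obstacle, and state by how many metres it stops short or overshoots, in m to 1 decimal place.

67 mph × 0.44704 = 29.9517 m/s.
a = μg = 0.28 × 9.8 = 2.744 m/s².
Reaction distance = 29.9517 × 1.4 = 41.932 m.
Braking distance = v²/(2a) = 897.104 / 5.488 = 163.466 m.
Total stopping distance = 41.932 + 163.466 = 205.398 m, vs 261 m available — it stops with 261 − 205.398 = 55.602 m to spare.

Yes — it stops 55.6 m short of the obstacle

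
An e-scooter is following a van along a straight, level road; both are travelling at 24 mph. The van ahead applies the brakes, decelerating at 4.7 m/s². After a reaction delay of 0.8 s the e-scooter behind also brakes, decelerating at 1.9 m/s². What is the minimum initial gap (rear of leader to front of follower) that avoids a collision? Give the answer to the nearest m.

24 mph × 0.44704 = 10.7290 m/s.
Leader travels v²/(2a_L) = 115.111 / 9.400 = 12.246 m before stopping.
Follower covers v·t_r = 10.7290 × 0.8 = 8.583 m while reacting, then v²/(2a_F) = 115.111 / 3.800 = 30.292 m while braking, for a total of 8.583 + 30.292 = 38.875 m.
Since a_F ≤ a_L and the follower starts braking later, the follower is never slower than the leader, so the closest approach is when both have stopped.
Minimum gap = 38.875 − 12.246 = 26.629 m.

Minimum gap ≈ 27 m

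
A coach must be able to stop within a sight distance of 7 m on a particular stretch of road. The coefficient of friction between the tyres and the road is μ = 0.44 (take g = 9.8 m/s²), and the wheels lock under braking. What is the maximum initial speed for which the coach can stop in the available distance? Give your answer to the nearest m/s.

a = μg = 0.44 × 9.8 = 4.312 m/s².
v²/(2a) = d ⇒ v = √(2 × 4.312 × 7) = √60.37 = 7.7698 m/s.

Maximum speed ≈ 8 m/s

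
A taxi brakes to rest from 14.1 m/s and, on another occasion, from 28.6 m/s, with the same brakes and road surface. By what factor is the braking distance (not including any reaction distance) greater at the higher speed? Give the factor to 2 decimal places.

Braking distance d = v²/(2a), so with a fixed, d ∝ v².
Factor = (28.6/14.1)² = 2.0284² = 4.1144.

Factor ≈ 4.11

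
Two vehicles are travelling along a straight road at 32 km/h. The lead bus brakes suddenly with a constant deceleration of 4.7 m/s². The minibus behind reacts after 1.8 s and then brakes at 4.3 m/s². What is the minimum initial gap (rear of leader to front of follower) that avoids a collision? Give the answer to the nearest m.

Minimum gap ≈ 17 m

32 km/h ÷ 3.6 = 8.8889 m/s.
Leader travels v²/(2a_L) = 79.013 / 9.400 = 8.406 m before stopping.
Follower covers v·t_r = 8.8889 × 1.8 = 16.000 m while reacting, then v²/(2a_F) = 79.013 / 8.600 = 9.188 m while braking, for a total of 16.000 + 9.188 = 25.188 m.
Since a_F ≤ a_L and the follower starts braking later, the follower is never slower than the leader, so the closest approach is when both have stopped.
Minimum gap = 25.188 − 8.406 = 16.782 m.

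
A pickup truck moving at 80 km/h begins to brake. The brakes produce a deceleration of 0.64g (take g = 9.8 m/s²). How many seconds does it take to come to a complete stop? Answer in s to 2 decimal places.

80 km/h ÷ 3.6 = 22.2222 m/s.
a = 0.64 × 9.8 = 6.272 m/s².
Braking time = v/a = 22.2222 / 6.272 = 3.543 s.

Braking time ≈ 3.54 s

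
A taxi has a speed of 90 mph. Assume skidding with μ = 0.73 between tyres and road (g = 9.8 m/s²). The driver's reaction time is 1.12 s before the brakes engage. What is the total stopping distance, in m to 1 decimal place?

90 mph × 0.44704 = 40.2336 m/s.
a = μg = 0.73 × 9.8 = 7.154 m/s².
Reaction distance = v·t_r = 40.2336 × 1.12 = 45.062 m.
Braking distance = v²/(2a) = 40.2336² / (2 × 7.154) = 1618.743 / 14.308 = 113.136 m.
Total = 45.062 + 113.136 = 158.198 m.

Total stopping distance ≈ 158.2 m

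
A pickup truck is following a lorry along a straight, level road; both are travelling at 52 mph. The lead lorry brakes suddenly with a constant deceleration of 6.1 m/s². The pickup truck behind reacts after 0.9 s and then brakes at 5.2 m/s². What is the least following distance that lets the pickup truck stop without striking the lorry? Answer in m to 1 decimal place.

Minimum gap ≈ 28.6 m

52 mph × 0.44704 = 23.2461 m/s.
Leader travels v²/(2a_L) = 540.381 / 12.200 = 44.294 m before stopping.
Follower covers v·t_r = 23.2461 × 0.9 = 20.921 m while reacting, then v²/(2a_F) = 540.381 / 10.400 = 51.960 m while braking, for a total of 20.921 + 51.960 = 72.881 m.
Since a_F ≤ a_L and the follower starts braking later, the follower is never slower than the leader, so the closest approach is when both have stopped.
Minimum gap = 72.881 − 44.294 = 28.587 m.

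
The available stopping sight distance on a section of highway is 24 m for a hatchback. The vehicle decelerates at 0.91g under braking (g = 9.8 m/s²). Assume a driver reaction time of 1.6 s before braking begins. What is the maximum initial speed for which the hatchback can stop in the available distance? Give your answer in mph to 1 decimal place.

Maximum speed ≈ 24.3 mph

a = 0.91 × 9.8 = 8.918 m/s².
Stopping distance: v·t_r + v²/(2a) = 24 with t_r = 1.6 s and a = 8.918 m/s².
So v² + 28.538 v − 428.06 = 0.
Positive root: v = −a·t_r + √((a·t_r)² + 2a·d) = −14.269 + √(203.604 + 428.06) = 10.8639 m/s.
10.8639 m/s ÷ 0.44704 = 24.302 mph.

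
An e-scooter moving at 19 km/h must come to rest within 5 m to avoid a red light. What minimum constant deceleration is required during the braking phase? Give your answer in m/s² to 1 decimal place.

Required deceleration ≈ 2.8 m/s²

19 km/h ÷ 3.6 = 5.2778 m/s.
v² = 2a·d ⇒ a = v²/(2d) = 5.2778² / (2 × 5.000) = 27.855 / 10.000 = 2.7855 m/s².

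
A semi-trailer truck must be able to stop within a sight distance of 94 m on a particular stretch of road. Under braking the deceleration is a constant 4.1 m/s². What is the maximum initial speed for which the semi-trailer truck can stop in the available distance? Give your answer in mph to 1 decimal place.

Maximum speed ≈ 62.1 mph

v²/(2a) = d ⇒ v = √(2 × 4.100 × 94) = √770.80 = 27.7633 m/s.
27.7633 m/s ÷ 0.44704 = 62.105 mph.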